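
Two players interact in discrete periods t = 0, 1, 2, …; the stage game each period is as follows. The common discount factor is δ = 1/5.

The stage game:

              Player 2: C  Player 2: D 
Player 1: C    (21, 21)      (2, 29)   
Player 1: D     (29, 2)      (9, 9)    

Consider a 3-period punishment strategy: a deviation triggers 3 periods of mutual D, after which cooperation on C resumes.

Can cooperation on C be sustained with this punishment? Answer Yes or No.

No

IC: δ+…+δ^3 ≥ (29−21)/(21−9) = 2/3.
At δ = 1/5: partial sum = 0.2480 < 0.6667. Cooperation not sustainable.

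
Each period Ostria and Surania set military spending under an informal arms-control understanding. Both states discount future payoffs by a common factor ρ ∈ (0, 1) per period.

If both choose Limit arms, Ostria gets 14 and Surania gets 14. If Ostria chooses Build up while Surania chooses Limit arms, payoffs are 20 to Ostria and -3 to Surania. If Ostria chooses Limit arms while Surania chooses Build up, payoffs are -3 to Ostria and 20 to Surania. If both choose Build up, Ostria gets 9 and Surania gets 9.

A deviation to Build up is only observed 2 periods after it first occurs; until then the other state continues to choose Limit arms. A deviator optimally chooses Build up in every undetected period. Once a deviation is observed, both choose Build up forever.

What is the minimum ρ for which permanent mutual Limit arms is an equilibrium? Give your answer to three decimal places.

0.739

Deviating for the 2 undetected periods gains 20−14 = 6 per period over cooperation, then loses 14−9 = 5 per period forever once punishment starts.
Gain: 6(1 + ρ + … + ρ^1); loss: 5·ρ^2/(1−ρ).
No profitable deviation ⇔ 6(1−ρ^2) ≤ 5·ρ^2, i.e. ρ^2 ≥ 6/(6+5) = 6/11.
Hence ρ ≥ (6/11)^(1/2) ≈ 0.739.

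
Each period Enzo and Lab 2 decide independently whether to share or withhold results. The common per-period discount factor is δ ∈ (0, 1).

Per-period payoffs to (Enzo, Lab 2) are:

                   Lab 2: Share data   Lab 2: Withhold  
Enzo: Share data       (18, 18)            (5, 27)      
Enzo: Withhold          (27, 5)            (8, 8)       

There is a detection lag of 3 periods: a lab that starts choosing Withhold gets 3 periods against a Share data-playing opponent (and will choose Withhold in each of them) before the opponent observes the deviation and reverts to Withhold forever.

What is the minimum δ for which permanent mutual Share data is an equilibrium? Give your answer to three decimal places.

0.780

The best deviation is to choose Withhold for all 3 undetected periods, earning 27 each, then 8 forever once detected.
Deviation value: 27(1−δ^3)/(1−δ) + 8δ^3/(1−δ); cooperation value: 18/(1−δ).
IC: 18 ≥ 27(1−δ^3) + 8δ^3 = 27 − 19δ^3.
So δ^3 ≥ 9/19, giving δ ≥ (9/19)^(1/3) ≈ 0.780.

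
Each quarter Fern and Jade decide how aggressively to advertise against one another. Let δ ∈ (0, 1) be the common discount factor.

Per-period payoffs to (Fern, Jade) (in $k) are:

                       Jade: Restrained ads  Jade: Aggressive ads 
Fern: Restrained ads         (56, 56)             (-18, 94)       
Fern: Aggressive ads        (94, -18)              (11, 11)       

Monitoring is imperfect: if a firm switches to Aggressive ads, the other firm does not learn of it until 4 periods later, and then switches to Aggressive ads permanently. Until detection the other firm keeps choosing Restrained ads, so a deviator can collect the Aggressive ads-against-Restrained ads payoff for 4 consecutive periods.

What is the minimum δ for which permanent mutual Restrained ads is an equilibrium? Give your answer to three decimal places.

0.823

The best deviation is to choose Aggressive ads for all 4 undetected periods, earning 94 each, then 11 forever once detected.
Deviation value: 94(1−δ^4)/(1−δ) + 11δ^4/(1−δ); cooperation value: 56/(1−δ).
IC: 56 ≥ 94(1−δ^4) + 11δ^4 = 94 − 83δ^4.
So δ^4 ≥ 38/83, giving δ ≥ (38/83)^(1/4) ≈ 0.823.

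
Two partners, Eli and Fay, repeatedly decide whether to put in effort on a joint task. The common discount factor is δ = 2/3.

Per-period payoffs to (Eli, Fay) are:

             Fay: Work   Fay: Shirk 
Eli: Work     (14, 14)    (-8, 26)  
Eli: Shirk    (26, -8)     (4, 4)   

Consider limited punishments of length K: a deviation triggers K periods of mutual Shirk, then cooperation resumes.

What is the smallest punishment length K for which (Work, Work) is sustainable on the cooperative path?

IC: δ(1−δ^K)/(1−δ) ≥ (26−14)/(14−4) = 6/5.
With δ = 2/3: need 1 − δ^K ≥ 6/5·(1−2/3)/(2/3), i.e. δ^K ≤ 0.4000.
Since (2/3)^2 = 0.4444 and (2/3)^3 = 0.2963, the smallest such K is 3.

3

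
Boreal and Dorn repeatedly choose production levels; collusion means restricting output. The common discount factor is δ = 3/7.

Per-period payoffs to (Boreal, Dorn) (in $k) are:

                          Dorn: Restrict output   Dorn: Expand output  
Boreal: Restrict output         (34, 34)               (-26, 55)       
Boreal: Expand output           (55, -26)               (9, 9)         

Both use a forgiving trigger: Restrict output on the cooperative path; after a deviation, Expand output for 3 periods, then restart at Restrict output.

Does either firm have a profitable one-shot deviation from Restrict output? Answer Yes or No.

Comparing payoff streams over the 4 periods until play realigns: cooperate → 34(1+δ+…+δ^3); deviate → 55 + 9(δ+…+δ^3).
Cooperation is sustained iff (34−9)(δ+…+δ^3) ≥ 55−34.
δ+…+δ^3 = 3/7·(1−(3/7)^3)/(1−3/7) = 0.6910, and (55−34)/(34−9) = 0.8400.
0.6910 < 0.8400, so cooperation is not sustainable.

Yes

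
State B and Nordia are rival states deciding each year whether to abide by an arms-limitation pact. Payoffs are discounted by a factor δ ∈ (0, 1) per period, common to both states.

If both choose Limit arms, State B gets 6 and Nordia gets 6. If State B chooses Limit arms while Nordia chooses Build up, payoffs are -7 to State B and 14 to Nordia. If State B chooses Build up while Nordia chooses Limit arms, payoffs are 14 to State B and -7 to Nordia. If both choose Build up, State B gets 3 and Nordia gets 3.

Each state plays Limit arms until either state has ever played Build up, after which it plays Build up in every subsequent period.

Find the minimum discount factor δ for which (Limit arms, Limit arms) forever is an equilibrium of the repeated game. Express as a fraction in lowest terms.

8/11

Under grim trigger the critical discount factor is (T−C)/(T−P) with T = 14, C = 6, P = 3.
δ* = (14−6)/(14−3) = 8/11.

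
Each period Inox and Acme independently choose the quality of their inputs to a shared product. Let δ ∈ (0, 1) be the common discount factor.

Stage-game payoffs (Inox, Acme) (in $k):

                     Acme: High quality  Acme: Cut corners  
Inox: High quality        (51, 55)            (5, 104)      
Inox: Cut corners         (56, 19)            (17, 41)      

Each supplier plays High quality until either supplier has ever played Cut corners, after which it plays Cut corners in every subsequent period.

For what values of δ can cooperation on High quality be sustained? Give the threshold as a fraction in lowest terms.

Inox: cooperation gives 51 each period; deviation gives 56 once then 17 forever.
  51/(1−δ) ≥ 56 + 17δ/(1−δ) ⇒ δ ≥ 5/39.
Acme: cooperation gives 55 each period; deviation gives 104 once then 41 forever.
  δ ≥ 49/63 = 7/9.
Both must hold, so the binding constraint is Acme's: δ ≥ 7/9.

7/9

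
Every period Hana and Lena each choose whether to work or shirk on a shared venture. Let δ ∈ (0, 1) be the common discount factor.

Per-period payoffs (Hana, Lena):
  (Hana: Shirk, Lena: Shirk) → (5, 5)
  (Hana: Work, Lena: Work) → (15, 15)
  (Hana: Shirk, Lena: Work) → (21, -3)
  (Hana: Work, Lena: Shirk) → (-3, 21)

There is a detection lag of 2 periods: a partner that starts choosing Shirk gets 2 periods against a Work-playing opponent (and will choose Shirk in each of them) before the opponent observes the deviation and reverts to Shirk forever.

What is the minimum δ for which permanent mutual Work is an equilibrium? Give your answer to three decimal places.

A deviator earns 21 for 2 periods, then 5 forever; cooperating earns 15 forever. Multiplying the IC by (1−δ):
15 ≥ 21(1−δ^2) + 5δ^2, so 16·δ^2 ≥ 6 and δ^2 ≥ 3/8.
δ ≥ (3/8)^(1/2) ≈ 0.612.

0.612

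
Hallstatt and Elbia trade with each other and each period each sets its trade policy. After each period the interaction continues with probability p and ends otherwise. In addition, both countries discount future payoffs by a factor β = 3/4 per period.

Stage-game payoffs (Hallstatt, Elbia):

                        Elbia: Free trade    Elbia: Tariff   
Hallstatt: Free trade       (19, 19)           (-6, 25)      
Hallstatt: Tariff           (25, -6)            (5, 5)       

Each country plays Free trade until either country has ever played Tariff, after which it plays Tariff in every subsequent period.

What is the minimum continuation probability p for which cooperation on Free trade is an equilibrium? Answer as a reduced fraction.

Expected continuation weight on next period's payoff is β·p = 3/4·p, which plays the role of the discount factor.
Cooperation requires 3/4·p ≥ (25−19)/(25−5) = 3/10, hence p ≥ 2/5.

2/5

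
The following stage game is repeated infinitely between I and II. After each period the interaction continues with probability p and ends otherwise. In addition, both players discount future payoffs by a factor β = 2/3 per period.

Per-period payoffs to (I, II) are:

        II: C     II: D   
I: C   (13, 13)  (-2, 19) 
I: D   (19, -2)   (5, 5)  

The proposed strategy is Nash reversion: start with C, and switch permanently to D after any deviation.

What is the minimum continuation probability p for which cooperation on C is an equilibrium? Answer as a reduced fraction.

9/14

With continuation probability p and discount β, the effective per-period discount factor is βp.
Grim-trigger IC: βp ≥ (19−13)/(19−5) = 3/7.
So p ≥ (3/7)/(2/3) = 9/14.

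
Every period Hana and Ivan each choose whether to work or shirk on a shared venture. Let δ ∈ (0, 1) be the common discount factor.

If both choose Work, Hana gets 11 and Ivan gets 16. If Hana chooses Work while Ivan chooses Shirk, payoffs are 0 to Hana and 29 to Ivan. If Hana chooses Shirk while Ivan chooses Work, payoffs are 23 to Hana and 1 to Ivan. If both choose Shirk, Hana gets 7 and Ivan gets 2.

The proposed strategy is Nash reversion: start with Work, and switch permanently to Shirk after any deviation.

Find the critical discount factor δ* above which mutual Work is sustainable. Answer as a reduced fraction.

3/4

For Hana: deviation gain 23−11 = 12, per-period punishment loss 11−7 = 4. IC gives δ ≥ 12/16 = 3/4.
For Ivan: gain 13, loss 14 per period, so δ ≥ 13/27.
The tighter constraint is Hana's, so cooperation needs δ ≥ 3/4.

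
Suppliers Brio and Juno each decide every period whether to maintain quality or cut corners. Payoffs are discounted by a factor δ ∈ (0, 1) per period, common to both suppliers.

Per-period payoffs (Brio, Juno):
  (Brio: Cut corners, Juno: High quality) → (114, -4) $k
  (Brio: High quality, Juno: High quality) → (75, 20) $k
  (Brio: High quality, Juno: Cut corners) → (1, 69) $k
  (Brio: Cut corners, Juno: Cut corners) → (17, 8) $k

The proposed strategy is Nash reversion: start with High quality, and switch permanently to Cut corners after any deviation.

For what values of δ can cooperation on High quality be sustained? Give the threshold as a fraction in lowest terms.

49/61

Brio: cooperation gives 75 each period; deviation gives 114 once then 17 forever.
  75/(1−δ) ≥ 114 + 17δ/(1−δ) ⇒ δ ≥ 39/97.
Juno: cooperation gives 20 each period; deviation gives 69 once then 8 forever.
  δ ≥ 49/61.
Both must hold, so the binding constraint is Juno's: δ ≥ 49/61.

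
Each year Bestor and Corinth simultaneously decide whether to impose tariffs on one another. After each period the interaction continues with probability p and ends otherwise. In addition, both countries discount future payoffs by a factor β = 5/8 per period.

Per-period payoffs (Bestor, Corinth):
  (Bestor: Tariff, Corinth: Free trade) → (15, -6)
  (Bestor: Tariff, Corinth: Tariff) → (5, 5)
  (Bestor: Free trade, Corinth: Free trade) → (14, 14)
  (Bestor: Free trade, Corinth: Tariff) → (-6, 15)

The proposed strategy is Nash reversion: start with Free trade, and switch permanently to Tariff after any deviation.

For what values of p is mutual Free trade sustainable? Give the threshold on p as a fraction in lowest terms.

4/25

With continuation probability p and discount β, the effective per-period discount factor is βp.
Grim-trigger IC: βp ≥ (15−14)/(15−5) = 1/10.
So p ≥ (1/10)/(5/8) = 4/25.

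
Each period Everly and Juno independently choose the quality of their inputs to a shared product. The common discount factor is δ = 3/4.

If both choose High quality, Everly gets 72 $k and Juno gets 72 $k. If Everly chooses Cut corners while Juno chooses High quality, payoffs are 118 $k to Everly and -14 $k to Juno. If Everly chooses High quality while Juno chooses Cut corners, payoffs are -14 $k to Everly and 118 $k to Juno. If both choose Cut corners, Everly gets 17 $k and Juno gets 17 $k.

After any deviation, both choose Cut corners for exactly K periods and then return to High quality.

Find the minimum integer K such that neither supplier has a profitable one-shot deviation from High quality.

No profitable deviation requires (72−17)(δ+…+δ^K) ≥ 118−72, i.e. δ+…+δ^K ≥ 46/55 ≈ 0.8364.
With δ = 3/4, the partial sums are K=1: 0.7500, K=2: 1.3125.
K = 2 is the first length at which the sum reaches 0.8364.

2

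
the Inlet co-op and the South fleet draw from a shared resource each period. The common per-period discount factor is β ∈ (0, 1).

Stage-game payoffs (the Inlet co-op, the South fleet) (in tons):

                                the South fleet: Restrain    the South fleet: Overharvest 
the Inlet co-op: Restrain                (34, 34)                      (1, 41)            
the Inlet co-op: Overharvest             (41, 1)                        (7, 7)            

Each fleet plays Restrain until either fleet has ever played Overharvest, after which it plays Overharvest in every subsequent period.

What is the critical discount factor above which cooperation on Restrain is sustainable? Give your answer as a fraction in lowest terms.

7/34

Cooperation forever yields 34 each period: 34/(1−β).
Deviating yields 41 once, then 7 forever: 41 + 7β/(1−β).
No profitable deviation requires 34/(1−β) ≥ 41 + 7β/(1−β).
Multiplying by (1−β): 34 ≥ 41(1−β) + 7β = 41 − 34β.
So 34β ≥ 7, i.e. β ≥ 7/34.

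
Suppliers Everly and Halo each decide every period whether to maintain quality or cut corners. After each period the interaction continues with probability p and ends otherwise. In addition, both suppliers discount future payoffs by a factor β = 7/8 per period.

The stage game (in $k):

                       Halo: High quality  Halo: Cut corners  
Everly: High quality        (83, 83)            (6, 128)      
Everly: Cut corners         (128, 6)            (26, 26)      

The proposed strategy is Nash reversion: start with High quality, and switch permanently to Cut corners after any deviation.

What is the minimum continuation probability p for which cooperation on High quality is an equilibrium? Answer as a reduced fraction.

Expected continuation weight on next period's payoff is β·p = 7/8·p, which plays the role of the discount factor.
Cooperation requires 7/8·p ≥ (128−83)/(128−26) = 15/34, hence p ≥ 60/119.

60/119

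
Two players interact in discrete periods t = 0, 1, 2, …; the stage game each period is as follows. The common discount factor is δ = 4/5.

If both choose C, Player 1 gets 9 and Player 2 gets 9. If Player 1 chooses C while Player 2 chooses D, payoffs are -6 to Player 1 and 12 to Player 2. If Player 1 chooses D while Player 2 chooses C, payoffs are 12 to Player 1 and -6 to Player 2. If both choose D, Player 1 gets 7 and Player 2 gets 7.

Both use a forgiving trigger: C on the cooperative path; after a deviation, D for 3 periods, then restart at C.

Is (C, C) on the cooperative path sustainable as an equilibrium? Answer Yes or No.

IC: δ+…+δ^3 ≥ (12−9)/(9−7) = 3/2.
At δ = 4/5: partial sum = 1.9520 ≥ 1.5000. Cooperation sustainable.

Yes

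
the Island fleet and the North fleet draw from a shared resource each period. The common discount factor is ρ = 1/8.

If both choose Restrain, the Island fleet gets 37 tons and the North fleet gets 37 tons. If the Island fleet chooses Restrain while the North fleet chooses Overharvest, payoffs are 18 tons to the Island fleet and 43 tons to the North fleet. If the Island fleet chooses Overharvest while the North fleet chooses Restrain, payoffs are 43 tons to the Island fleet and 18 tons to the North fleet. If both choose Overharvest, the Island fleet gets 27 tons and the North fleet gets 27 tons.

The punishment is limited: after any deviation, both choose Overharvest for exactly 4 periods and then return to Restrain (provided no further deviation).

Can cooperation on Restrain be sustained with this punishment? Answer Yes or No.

Comparing payoff streams over the 5 periods until play realigns: cooperate → 37(1+ρ+…+ρ^4); deviate → 43 + 27(ρ+…+ρ^4).
Cooperation is sustained iff (37−27)(ρ+…+ρ^4) ≥ 43−37.
ρ+…+ρ^4 = 1/8·(1−(1/8)^4)/(1−1/8) = 0.1428, and (43−37)/(37−27) = 0.6000.
0.1428 < 0.6000, so cooperation is not sustainable.

No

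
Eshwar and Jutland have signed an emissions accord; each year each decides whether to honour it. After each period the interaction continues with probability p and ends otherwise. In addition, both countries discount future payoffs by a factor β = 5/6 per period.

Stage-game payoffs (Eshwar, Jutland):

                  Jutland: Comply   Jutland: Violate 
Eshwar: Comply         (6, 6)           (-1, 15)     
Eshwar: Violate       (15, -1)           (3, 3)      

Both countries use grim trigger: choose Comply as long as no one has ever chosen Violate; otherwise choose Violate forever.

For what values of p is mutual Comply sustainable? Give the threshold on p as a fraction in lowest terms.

9/10

With continuation probability p and discount β, the effective per-period discount factor is βp.
Grim-trigger IC: βp ≥ (15−6)/(15−3) = 3/4.
So p ≥ (3/4)/(5/6) = 9/10.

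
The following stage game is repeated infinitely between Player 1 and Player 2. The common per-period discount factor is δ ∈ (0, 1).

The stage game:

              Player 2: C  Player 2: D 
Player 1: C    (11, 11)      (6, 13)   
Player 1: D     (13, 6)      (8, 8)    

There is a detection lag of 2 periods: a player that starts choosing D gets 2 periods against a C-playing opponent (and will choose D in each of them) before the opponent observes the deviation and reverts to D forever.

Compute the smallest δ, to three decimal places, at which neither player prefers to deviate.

The best deviation is to choose D for all 2 undetected periods, earning 13 each, then 8 forever once detected.
Deviation value: 13(1−δ^2)/(1−δ) + 8δ^2/(1−δ); cooperation value: 11/(1−δ).
IC: 11 ≥ 13(1−δ^2) + 8δ^2 = 13 − 5δ^2.
So δ^2 ≥ 2/5, giving δ ≥ (2/5)^(1/2) ≈ 0.632.

0.632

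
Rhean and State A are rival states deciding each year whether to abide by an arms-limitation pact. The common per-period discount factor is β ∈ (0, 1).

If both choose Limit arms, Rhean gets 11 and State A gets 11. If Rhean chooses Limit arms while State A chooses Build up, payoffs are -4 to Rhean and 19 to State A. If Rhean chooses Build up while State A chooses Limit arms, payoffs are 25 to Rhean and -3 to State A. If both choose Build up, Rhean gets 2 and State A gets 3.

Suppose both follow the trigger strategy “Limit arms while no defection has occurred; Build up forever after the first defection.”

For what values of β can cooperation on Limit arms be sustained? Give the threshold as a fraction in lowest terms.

14/23

For Rhean: deviation gain 25−11 = 14, per-period punishment loss 11−2 = 9. IC gives β ≥ 14/23.
For State A: gain 8, loss 8 per period, so β ≥ 8/16 = 1/2.
The tighter constraint is Rhean's, so cooperation needs β ≥ 14/23.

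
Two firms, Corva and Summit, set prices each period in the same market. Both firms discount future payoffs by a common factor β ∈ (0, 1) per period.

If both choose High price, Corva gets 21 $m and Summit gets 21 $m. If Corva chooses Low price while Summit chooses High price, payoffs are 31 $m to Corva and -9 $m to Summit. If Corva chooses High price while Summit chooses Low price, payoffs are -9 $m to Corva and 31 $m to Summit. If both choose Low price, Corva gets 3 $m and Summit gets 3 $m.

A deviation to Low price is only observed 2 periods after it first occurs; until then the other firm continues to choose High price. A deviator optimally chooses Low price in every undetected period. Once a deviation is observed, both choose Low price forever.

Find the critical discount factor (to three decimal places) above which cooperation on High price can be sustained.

Deviating for the 2 undetected periods gains 31−21 = 10 per period over cooperation, then loses 21−3 = 18 per period forever once punishment starts.
Gain: 10(1 + β + … + β^1); loss: 18·β^2/(1−β).
No profitable deviation ⇔ 10(1−β^2) ≤ 18·β^2, i.e. β^2 ≥ 10/(10+18) = 5/14.
Hence β ≥ (5/14)^(1/2) ≈ 0.598.

0.598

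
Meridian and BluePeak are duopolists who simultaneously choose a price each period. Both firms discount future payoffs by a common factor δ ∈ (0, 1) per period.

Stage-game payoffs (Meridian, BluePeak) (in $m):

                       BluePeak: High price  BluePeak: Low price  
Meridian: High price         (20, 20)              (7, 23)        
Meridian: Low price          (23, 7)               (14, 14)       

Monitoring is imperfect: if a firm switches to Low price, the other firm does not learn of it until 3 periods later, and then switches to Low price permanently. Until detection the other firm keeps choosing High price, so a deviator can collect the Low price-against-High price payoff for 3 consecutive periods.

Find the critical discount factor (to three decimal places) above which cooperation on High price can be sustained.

0.693

The best deviation is to choose Low price for all 3 undetected periods, earning 23 each, then 14 forever once detected.
Deviation value: 23(1−δ^3)/(1−δ) + 14δ^3/(1−δ); cooperation value: 20/(1−δ).
IC: 20 ≥ 23(1−δ^3) + 14δ^3 = 23 − 9δ^3.
So δ^3 ≥ 3/9 = 1/3, giving δ ≥ (1/3)^(1/3) ≈ 0.693.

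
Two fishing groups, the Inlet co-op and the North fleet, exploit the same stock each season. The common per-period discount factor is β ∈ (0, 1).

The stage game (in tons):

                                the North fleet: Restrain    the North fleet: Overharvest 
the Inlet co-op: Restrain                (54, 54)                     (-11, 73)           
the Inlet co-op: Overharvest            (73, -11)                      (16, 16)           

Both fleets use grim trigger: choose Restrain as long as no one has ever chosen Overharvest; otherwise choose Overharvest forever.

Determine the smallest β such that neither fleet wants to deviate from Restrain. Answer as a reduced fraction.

One-period gain from deviating is 73 − 54 = 19. The loss is 54 − 16 = 38 in every subsequent period, with present value 38·β/(1−β).
Deviation is unprofitable when 38·β/(1−β) ≥ 19, i.e. β/(1−β) ≥ 1/2.
Equivalently β ≥ 19/(19+38) = 1/3.

1/3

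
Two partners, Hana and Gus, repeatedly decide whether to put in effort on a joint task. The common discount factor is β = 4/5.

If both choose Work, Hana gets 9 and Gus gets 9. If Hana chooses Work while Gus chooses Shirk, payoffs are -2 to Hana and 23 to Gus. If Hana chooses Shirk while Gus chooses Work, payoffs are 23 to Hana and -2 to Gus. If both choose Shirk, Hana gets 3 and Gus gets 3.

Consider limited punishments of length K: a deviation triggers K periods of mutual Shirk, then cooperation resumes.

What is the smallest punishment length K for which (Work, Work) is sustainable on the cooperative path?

4

IC: β(1−β^K)/(1−β) ≥ (23−9)/(9−3) = 7/3.
With β = 4/5: need 1 − β^K ≥ 7/3·(1−4/5)/(4/5), i.e. β^K ≤ 0.4167.
Since (4/5)^3 = 0.5120 and (4/5)^4 = 0.4096, the smallest such K is 4.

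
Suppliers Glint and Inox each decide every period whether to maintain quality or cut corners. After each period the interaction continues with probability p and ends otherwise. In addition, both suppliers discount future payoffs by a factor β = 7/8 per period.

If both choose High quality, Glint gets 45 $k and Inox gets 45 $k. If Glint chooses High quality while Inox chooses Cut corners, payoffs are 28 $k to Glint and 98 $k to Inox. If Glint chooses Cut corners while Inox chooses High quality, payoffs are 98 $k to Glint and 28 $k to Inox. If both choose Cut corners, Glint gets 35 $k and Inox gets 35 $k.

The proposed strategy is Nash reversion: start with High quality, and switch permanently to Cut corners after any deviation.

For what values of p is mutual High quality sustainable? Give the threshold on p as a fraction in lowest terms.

424/441

With continuation probability p and discount β, the effective per-period discount factor is βp.
Grim-trigger IC: βp ≥ (98−45)/(98−35) = 53/63.
So p ≥ (53/63)/(7/8) = 424/441.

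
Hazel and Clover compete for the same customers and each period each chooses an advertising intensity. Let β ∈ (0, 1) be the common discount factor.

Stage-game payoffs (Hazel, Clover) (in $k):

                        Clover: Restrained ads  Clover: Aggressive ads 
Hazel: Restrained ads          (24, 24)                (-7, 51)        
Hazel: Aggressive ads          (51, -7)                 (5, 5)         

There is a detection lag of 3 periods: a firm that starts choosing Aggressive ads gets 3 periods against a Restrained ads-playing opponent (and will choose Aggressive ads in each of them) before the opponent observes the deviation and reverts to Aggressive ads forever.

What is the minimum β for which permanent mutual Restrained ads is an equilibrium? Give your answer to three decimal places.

The best deviation is to choose Aggressive ads for all 3 undetected periods, earning 51 each, then 5 forever once detected.
Deviation value: 51(1−β^3)/(1−β) + 5β^3/(1−β); cooperation value: 24/(1−β).
IC: 24 ≥ 51(1−β^3) + 5β^3 = 51 − 46β^3.
So β^3 ≥ 27/46, giving β ≥ (27/46)^(1/3) ≈ 0.837.

0.837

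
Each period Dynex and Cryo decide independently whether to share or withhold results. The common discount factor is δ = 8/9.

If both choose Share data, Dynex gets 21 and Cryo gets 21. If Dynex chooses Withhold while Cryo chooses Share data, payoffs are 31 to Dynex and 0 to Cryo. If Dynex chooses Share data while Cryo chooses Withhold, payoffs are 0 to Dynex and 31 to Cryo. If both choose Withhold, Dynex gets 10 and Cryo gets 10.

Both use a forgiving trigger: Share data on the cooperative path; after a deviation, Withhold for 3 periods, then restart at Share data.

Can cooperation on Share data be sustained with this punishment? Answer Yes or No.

Comparing payoff streams over the 4 periods until play realigns: cooperate → 21(1+δ+…+δ^3); deviate → 31 + 10(δ+…+δ^3).
Cooperation is sustained iff (21−10)(δ+…+δ^3) ≥ 31−21.
δ+…+δ^3 = 8/9·(1−(8/9)^3)/(1−8/9) = 2.3813, and (31−21)/(21−10) = 0.9091.
2.3813 ≥ 0.9091, so cooperation is sustainable.

Yes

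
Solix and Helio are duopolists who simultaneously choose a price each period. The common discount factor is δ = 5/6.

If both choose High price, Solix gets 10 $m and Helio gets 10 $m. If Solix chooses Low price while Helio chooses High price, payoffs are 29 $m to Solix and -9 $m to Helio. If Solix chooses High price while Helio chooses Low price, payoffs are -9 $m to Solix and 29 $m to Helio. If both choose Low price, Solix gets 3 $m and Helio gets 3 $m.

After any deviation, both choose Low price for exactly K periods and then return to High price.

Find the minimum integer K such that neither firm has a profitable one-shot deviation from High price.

No profitable deviation requires (10−3)(δ+…+δ^K) ≥ 29−10, i.e. δ+…+δ^K ≥ 19/7 ≈ 2.7143.
With δ = 5/6, the partial sums are K=1: 0.8333, K=2: 1.5278, K=3: 2.1065, K=4: 2.5887, K=5: 2.9906.
K = 5 is the first length at which the sum reaches 2.7143.

5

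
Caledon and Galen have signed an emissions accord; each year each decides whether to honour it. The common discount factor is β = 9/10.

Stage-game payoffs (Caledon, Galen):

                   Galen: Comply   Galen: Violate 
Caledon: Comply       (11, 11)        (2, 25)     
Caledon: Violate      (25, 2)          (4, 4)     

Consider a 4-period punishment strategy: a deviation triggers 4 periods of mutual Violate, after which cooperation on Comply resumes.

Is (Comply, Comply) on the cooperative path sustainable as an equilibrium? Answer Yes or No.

Comparing payoff streams over the 5 periods until play realigns: cooperate → 11(1+β+…+β^4); deviate → 25 + 4(β+…+β^4).
Cooperation is sustained iff (11−4)(β+…+β^4) ≥ 25−11.
β+…+β^4 = 9/10·(1−(9/10)^4)/(1−9/10) = 3.0951, and (25−11)/(11−4) = 2.0000.
3.0951 ≥ 2.0000, so cooperation is sustainable.

Yes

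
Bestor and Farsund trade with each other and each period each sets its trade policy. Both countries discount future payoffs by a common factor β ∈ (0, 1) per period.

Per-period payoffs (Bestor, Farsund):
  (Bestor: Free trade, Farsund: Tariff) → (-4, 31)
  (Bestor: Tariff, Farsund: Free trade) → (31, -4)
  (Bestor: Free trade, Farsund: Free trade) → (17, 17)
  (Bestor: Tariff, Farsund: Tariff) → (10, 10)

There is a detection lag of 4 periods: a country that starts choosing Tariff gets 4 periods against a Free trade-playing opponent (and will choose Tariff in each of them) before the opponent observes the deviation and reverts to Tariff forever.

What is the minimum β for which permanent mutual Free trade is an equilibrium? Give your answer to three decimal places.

0.904

The best deviation is to choose Tariff for all 4 undetected periods, earning 31 each, then 10 forever once detected.
Deviation value: 31(1−β^4)/(1−β) + 10β^4/(1−β); cooperation value: 17/(1−β).
IC: 17 ≥ 31(1−β^4) + 10β^4 = 31 − 21β^4.
So β^4 ≥ 14/21 = 2/3, giving β ≥ (2/3)^(1/4) ≈ 0.904.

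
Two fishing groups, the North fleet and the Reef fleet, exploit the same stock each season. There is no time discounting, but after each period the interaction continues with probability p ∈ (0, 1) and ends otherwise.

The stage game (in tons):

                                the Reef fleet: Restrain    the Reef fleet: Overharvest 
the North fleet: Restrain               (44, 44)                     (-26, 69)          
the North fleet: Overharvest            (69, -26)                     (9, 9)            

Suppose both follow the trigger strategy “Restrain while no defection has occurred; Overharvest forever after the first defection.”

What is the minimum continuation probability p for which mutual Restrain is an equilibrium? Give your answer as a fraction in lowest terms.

Expected cooperation value is 44 + p·44 + p²·44 + … = 44/(1−p); deviation gives 69 + p·9/(1−p).
44 ≥ 69(1−p) + 9p ⇒ 60p ≥ 25 ⇒ p ≥ 25/60 = 5/12.

5/12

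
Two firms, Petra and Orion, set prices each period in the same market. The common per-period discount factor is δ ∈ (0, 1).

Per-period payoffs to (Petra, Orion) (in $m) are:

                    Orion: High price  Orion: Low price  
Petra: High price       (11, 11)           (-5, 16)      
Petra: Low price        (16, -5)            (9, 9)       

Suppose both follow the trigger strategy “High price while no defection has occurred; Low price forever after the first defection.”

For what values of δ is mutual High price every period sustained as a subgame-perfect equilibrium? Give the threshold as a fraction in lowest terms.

Under grim trigger the critical discount factor is (T−C)/(T−P) with T = 16, C = 11, P = 9.
δ* = (16−11)/(16−9) = 5/7.

5/7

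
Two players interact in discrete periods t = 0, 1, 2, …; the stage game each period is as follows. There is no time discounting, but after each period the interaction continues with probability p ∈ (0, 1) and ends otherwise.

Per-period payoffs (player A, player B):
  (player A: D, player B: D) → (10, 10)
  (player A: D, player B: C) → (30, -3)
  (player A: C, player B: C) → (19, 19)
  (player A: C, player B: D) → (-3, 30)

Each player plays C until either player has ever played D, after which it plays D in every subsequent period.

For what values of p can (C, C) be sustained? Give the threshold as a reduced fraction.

11/20

With no time discounting, the continuation probability p plays the role of the discount factor.
Grim-trigger IC: 19/(1−p) ≥ 30 + 10p/(1−p) ⇒ p ≥ (30−19)/(30−10) = 11/20.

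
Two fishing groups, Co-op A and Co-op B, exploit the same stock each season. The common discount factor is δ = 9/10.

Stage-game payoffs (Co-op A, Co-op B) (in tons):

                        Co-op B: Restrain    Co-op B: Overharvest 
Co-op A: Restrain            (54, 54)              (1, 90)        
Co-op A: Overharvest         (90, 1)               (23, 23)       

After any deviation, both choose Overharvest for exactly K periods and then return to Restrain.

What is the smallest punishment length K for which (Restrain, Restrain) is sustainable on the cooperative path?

IC: δ(1−δ^K)/(1−δ) ≥ (90−54)/(54−23) = 36/31.
With δ = 9/10: need 1 − δ^K ≥ 36/31·(1−9/10)/(9/10), i.e. δ^K ≤ 0.8710.
Since (9/10)^1 = 0.9000 and (9/10)^2 = 0.8100, the smallest such K is 2.

2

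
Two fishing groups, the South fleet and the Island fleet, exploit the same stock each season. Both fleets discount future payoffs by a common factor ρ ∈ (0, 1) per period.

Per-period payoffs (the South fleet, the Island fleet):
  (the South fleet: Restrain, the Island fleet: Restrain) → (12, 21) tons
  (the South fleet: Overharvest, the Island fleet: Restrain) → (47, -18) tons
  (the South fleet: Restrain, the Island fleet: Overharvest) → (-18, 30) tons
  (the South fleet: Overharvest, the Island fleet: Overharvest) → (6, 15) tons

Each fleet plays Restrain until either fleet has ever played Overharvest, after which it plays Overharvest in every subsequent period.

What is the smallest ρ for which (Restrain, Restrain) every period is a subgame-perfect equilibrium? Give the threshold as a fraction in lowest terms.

For the South fleet: deviation gain 47−12 = 35, per-period punishment loss 12−6 = 6. IC gives ρ ≥ 35/41.
For the Island fleet: gain 9, loss 6 per period, so ρ ≥ 9/15 = 3/5.
The tighter constraint is the South fleet's, so cooperation needs ρ ≥ 35/41.

35/41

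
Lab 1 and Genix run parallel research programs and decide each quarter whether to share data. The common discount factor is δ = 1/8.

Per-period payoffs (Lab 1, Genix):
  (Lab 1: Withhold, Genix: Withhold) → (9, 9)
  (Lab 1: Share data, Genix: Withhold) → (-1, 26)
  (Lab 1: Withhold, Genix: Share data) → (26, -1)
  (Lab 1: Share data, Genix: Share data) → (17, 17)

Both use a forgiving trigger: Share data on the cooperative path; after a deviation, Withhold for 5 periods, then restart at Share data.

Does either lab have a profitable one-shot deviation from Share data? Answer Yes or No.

Yes

Comparing payoff streams over the 6 periods until play realigns: cooperate → 17(1+δ+…+δ^5); deviate → 26 + 9(δ+…+δ^5).
Cooperation is sustained iff (17−9)(δ+…+δ^5) ≥ 26−17.
δ+…+δ^5 = 1/8·(1−(1/8)^5)/(1−1/8) = 0.1429, and (26−17)/(17−9) = 1.1250.
0.1429 < 1.1250, so cooperation is not sustainable.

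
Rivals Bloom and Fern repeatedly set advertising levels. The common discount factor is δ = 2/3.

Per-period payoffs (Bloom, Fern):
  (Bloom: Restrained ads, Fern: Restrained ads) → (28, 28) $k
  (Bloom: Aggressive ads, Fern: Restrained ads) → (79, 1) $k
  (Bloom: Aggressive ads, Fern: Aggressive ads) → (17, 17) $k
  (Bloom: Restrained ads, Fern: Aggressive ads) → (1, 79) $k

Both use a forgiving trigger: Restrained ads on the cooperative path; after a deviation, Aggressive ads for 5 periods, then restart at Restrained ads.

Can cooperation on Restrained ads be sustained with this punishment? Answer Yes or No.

IC: δ+…+δ^5 ≥ (79−28)/(28−17) = 51/11.
At δ = 2/3: partial sum = 1.7366 < 4.6364. Cooperation not sustainable.

No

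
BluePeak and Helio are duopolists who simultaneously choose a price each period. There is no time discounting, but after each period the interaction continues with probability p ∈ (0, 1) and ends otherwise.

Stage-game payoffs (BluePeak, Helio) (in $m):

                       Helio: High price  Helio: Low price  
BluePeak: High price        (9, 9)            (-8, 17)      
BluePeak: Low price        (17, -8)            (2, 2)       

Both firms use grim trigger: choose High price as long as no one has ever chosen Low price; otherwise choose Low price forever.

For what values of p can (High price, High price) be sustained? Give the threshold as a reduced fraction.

With no time discounting, the continuation probability p plays the role of the discount factor.
Grim-trigger IC: 9/(1−p) ≥ 17 + 2p/(1−p) ⇒ p ≥ (17−9)/(17−2) = 8/15.

8/15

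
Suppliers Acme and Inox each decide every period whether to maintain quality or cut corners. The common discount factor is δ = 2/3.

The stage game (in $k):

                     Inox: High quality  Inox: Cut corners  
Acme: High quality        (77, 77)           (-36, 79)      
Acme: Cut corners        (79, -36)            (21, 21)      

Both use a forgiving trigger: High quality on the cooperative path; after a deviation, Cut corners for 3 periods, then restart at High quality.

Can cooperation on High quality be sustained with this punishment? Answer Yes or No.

Yes

IC: δ+…+δ^3 ≥ (79−77)/(77−21) = 1/28.
At δ = 2/3: partial sum = 1.4074 ≥ 0.0357. Cooperation sustainable.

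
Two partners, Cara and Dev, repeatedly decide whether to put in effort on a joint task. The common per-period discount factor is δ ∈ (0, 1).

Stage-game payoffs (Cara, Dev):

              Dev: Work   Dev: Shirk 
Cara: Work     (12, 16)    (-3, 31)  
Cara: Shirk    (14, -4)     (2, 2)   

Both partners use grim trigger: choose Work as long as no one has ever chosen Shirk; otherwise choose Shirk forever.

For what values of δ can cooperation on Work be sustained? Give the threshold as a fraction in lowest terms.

Cara: cooperation gives 12 each period; deviation gives 14 once then 2 forever.
  12/(1−δ) ≥ 14 + 2δ/(1−δ) ⇒ δ ≥ 2/12 = 1/6.
Dev: cooperation gives 16 each period; deviation gives 31 once then 2 forever.
  δ ≥ 15/29.
Both must hold, so the binding constraint is Dev's: δ ≥ 15/29.

15/29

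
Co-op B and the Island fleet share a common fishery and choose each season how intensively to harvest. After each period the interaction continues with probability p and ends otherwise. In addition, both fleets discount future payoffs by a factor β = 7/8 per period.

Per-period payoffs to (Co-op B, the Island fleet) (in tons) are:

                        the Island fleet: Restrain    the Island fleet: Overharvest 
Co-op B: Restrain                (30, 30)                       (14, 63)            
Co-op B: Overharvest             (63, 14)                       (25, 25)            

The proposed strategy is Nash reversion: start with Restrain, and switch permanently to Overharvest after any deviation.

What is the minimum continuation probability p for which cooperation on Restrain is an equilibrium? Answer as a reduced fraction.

With continuation probability p and discount β, the effective per-period discount factor is βp.
Grim-trigger IC: βp ≥ (63−30)/(63−25) = 33/38.
So p ≥ (33/38)/(7/8) = 132/133.

132/133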